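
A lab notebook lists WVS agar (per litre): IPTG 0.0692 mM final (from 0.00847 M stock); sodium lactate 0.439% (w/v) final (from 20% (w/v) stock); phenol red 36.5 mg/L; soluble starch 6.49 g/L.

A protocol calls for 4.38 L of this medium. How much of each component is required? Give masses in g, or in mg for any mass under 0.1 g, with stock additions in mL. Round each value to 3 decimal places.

Scale factor relative to 1 L: 4.38.
IPTG: C1V1 = C2V2 → 0.0692 mM × 4380 mL ÷ 8.47 mM = 35.785 mL
sodium lactate: dilute stock: 0.439% ÷ 20% × 4380 mL = 96.141 mL
phenol red: 36.5 mg/L × 4.38 L = 159.87 mg = 0.160 g
soluble starch: 6.49 g/L × 4.38 L = 28.426 g

IPTG 35.785 mL; sodium lactate 96.141 mL; phenol red 0.160 g; soluble starch 28.426 g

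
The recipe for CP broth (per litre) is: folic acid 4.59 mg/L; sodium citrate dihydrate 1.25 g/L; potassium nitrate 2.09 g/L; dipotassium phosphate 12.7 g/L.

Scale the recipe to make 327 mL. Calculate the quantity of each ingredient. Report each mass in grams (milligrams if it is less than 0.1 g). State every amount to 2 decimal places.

Target volume = 327 mL = 0.327 L.
folic acid: 4.59 mg/L × 0.327 L = 1.50 mg
sodium citrate dihydrate: 1.25 g/L × 0.327 L = 0.41 g
potassium nitrate: 2.09 g/L × 0.327 L = 0.68 g
dipotassium phosphate: 12.7 g/L × 0.327 L = 4.15 g

folic acid 1.50 mg; sodium citrate dihydrate 0.41 g; potassium nitrate 0.68 g; dipotassium phosphate 4.15 g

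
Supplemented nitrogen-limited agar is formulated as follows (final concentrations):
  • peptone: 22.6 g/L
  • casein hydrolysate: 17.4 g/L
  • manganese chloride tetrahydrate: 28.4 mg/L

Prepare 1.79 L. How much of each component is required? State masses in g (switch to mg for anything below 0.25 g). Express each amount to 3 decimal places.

Working volume: 1.79 L.
peptone: 22.6 g/L × 1.79 L = 40.454 g
casein hydrolysate: 17.4 g/L × 1.79 L = 31.146 g
manganese chloride tetrahydrate: 28.4 mg/L × 1.79 L = 50.836 mg

peptone 40.454 g; casein hydrolysate 31.146 g; manganese chloride tetrahydrate 50.836 mg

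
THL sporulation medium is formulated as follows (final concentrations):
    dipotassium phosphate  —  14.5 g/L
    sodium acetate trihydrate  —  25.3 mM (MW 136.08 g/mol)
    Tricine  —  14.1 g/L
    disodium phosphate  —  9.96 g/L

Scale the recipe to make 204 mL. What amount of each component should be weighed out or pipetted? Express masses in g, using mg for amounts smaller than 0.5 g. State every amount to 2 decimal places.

dipotassium phosphate 2.96 g; sodium acetate trihydrate 0.70 g; Tricine 2.88 g; disodium phosphate 2.03 g

Working volume: 204 mL = 0.204 L.
dipotassium phosphate: 14.5 g/L × 0.204 L = 2.96 g
sodium acetate trihydrate: 25.3 mmol/L × 136.08 g/mol × 0.204 L ÷ 1000 = 0.70 g
Tricine: 14.1 g/L × 0.204 L = 2.88 g
disodium phosphate: 9.96 g/L × 0.204 L = 2.03 g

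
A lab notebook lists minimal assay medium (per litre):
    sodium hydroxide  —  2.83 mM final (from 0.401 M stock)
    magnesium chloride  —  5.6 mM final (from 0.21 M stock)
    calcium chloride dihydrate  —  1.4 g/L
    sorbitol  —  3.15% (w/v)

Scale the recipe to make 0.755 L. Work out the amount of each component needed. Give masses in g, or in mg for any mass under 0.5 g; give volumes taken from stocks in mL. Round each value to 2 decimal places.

sodium hydroxide 5.33 mL; magnesium chloride 20.13 mL; calcium chloride dihydrate 1.06 g; sorbitol 23.78 g

Scale factor relative to 1 L: 0.755.
sodium hydroxide: C1V1 = C2V2 → 2.83 mM × 755 mL ÷ 401 mM = 5.33 mL
magnesium chloride: V = C2·V2/C1 = 5.6 mM × 755 mL ÷ 210 mM = 20.13 mL
calcium chloride dihydrate: 1.4 g/L × 0.755 L = 1.06 g
sorbitol: 3.15 g per 100 mL × 755 mL ÷ 100 = 23.78 g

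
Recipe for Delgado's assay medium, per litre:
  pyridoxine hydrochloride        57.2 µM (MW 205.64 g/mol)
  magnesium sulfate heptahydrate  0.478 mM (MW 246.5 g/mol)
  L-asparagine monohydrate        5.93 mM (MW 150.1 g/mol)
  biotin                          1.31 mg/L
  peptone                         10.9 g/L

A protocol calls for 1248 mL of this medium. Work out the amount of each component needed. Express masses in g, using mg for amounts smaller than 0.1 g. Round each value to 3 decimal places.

pyridoxine hydrochloride 14.680 mg; magnesium sulfate heptahydrate 0.147 g; L-asparagine monohydrate 1.111 g; biotin 1.635 mg; peptone 13.603 g

Scale factor relative to 1 L: 1.248.
pyridoxine hydrochloride: 57.2 µmol/L × 205.64 g/mol × 1.248 L ÷ 1000 = 14.680 mg
magnesium sulfate heptahydrate: 0.478 mmol/L × 246.5 g/mol × 1.248 L ÷ 1000 = 0.147 g
L-asparagine monohydrate: 5.93 mmol/L × 150.1 g/mol × 1.248 L ÷ 1000 = 1.111 g
biotin: 1.31 mg/L × 1.248 L = 1.635 mg
peptone: 10.9 g/L × 1.248 L = 13.603 g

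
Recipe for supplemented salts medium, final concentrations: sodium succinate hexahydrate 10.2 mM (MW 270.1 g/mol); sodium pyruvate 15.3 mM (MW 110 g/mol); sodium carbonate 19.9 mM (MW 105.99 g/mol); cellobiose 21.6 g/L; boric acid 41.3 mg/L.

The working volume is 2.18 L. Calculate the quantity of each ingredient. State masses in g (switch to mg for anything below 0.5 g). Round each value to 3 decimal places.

Scale factor relative to 1 L: 2.18.
sodium succinate hexahydrate: 10.2 mmol/L × 270.1 g/mol × 2.18 L ÷ 1000 = 6.006 g
sodium pyruvate: 15.3 mmol/L × 110 g/mol × 2.18 L ÷ 1000 = 3.669 g
sodium carbonate: 19.9 mmol/L × 105.99 g/mol × 2.18 L ÷ 1000 = 4.598 g
cellobiose: 21.6 g/L × 2.18 L = 47.088 g
boric acid: 41.3 mg/L × 2.18 L = 90.034 mg

sodium succinate hexahydrate 6.006 g; sodium pyruvate 3.669 g; sodium carbonate 4.598 g; cellobiose 47.088 g; boric acid 90.034 mg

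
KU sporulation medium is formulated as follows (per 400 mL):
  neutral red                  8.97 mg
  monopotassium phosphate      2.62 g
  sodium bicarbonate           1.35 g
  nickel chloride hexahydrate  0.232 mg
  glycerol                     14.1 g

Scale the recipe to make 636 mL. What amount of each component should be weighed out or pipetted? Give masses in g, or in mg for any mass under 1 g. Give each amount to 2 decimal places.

Scale factor = 636 mL / 400 mL = 1.59.
neutral red: 8.97 mg × (636 mL / 400 mL) = 14.26 mg
monopotassium phosphate: 2.62 g × (636 mL / 400 mL) = 4.17 g
sodium bicarbonate: 1.35 g × (636 mL / 400 mL) = 2.15 g
nickel chloride hexahydrate: 0.232 mg × (636 mL / 400 mL) = 0.37 mg
glycerol: 14.1 g × (636 mL / 400 mL) = 22.42 g

neutral red 14.26 mg; monopotassium phosphate 4.17 g; sodium bicarbonate 2.15 g; nickel chloride hexahydrate 0.37 mg; glycerol 22.42 g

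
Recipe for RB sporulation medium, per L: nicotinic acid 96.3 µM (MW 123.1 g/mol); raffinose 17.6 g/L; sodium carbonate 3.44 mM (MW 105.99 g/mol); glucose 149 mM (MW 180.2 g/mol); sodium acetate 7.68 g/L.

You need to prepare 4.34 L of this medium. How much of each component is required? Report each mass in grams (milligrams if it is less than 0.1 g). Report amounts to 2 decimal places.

Working volume: 4.34 L.
nicotinic acid: 96.3 µmol/L × 123.1 g/mol × 4.34 L ÷ 1000 = 51.45 mg
raffinose: 17.6 g/L × 4.34 L = 76.38 g
sodium carbonate: 3.44 mmol/L × 105.99 g/mol × 4.34 L ÷ 1000 = 1.58 g
glucose: 149 mmol/L × 180.2 g/mol × 4.34 L ÷ 1000 = 116.53 g
sodium acetate: 7.68 g/L × 4.34 L = 33.33 g

nicotinic acid 51.45 mg; raffinose 76.38 g; sodium carbonate 1.58 g; glucose 116.53 g; sodium acetate 33.33 g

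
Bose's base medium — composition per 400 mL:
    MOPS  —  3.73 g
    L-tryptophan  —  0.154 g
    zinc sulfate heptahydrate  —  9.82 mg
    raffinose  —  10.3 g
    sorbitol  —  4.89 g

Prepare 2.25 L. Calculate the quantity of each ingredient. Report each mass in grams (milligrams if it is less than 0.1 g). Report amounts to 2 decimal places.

Scale factor = 2250 mL / 400 mL = 5.625.
MOPS: 3.73 g × (2250 mL / 400 mL) = 20.98 g
L-tryptophan: 0.154 g × (2250 mL / 400 mL) = 0.87 g
zinc sulfate heptahydrate: 9.82 mg × (2250 mL / 400 mL) = 55.24 mg
raffinose: 10.3 g × (2250 mL / 400 mL) = 57.94 g
sorbitol: 4.89 g × (2250 mL / 400 mL) = 27.51 g

MOPS 20.98 g; L-tryptophan 0.87 g; zinc sulfate heptahydrate 55.24 mg; raffinose 57.94 g; sorbitol 27.51 g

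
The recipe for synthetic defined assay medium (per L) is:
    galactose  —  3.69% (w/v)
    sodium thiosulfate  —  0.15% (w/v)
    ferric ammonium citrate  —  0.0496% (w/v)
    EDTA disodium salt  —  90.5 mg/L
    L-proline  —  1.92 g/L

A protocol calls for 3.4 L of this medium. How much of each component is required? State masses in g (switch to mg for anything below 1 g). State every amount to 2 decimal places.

galactose 125.46 g; sodium thiosulfate 5.10 g; ferric ammonium citrate 1.69 g; EDTA disodium salt 307.70 mg; L-proline 6.53 g

Working volume: 3.4 L.
galactose: 3.69 g per 100 mL × 3400 mL ÷ 100 = 125.46 g
sodium thiosulfate: 0.15% w/v = 1.5 g/L → 1.5 × 3.4 L = 5.10 g
ferric ammonium citrate: 0.0496% w/v = 0.496 g/L → 0.496 × 3.4 L = 1.69 g
EDTA disodium salt: 90.5 mg/L × 3.4 L = 307.70 mg
L-proline: 1.92 g/L × 3.4 L = 6.53 g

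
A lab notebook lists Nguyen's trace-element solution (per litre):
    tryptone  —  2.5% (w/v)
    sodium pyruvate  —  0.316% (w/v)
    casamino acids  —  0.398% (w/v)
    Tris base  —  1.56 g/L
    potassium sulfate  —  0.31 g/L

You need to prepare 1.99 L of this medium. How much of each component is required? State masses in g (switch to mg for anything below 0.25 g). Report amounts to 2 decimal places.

tryptone 49.75 g; sodium pyruvate 6.29 g; casamino acids 7.92 g; Tris base 3.10 g; potassium sulfate 0.62 g

Working volume: 1.99 L.
tryptone: 2.5 g per 100 mL × 1990 mL ÷ 100 = 49.75 g
sodium pyruvate: 0.316 g per 100 mL × 1990 mL ÷ 100 = 6.29 g
casamino acids: 0.398% w/v = 3.98 g/L → 3.98 × 1.99 L = 7.92 g
Tris base: 1.56 g/L × 1.99 L = 3.10 g
potassium sulfate: 0.31 g/L × 1.99 L = 0.62 g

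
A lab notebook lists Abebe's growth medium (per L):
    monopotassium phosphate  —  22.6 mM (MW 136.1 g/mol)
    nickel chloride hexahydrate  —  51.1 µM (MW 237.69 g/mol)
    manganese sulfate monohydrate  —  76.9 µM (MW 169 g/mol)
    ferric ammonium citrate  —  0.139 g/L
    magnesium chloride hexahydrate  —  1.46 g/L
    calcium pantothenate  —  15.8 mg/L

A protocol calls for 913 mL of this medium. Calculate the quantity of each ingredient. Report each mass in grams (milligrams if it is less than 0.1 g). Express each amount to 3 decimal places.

monopotassium phosphate 2.808 g; nickel chloride hexahydrate 11.089 mg; manganese sulfate monohydrate 11.865 mg; ferric ammonium citrate 0.127 g; magnesium chloride hexahydrate 1.333 g; calcium pantothenate 14.425 mg

Scale factor relative to 1 L: 0.913.
monopotassium phosphate: 22.6 mmol/L × 136.1 g/mol × 0.913 L ÷ 1000 = 2.808 g
nickel chloride hexahydrate: 51.1 µmol/L × 237.69 g/mol × 0.913 L ÷ 1000 = 11.089 mg
manganese sulfate monohydrate: 76.9 µmol/L × 169 g/mol × 0.913 L ÷ 1000 = 11.865 mg
ferric ammonium citrate: 0.139 g/L × 0.913 L = 0.127 g
magnesium chloride hexahydrate: 1.46 g/L × 0.913 L = 1.333 g
calcium pantothenate: 15.8 mg/L × 0.913 L = 14.425 mg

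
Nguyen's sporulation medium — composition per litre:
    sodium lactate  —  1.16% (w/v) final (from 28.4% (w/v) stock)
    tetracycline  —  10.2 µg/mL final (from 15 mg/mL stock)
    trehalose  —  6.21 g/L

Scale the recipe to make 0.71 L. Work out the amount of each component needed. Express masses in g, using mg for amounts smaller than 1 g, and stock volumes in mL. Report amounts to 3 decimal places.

sodium lactate 29.000 mL; tetracycline 0.483 mL; trehalose 4.409 g

Working volume: 0.71 L.
sodium lactate: V = C2·V2/C1 = 1.16% ÷ 28.4% × 710 mL = 29.000 mL
tetracycline: V = C2·V2/C1 = 10.2 µg/mL × 710 mL ÷ 15000 µg/mL = 0.483 mL
trehalose: 6.21 g/L × 0.71 L = 4.409 g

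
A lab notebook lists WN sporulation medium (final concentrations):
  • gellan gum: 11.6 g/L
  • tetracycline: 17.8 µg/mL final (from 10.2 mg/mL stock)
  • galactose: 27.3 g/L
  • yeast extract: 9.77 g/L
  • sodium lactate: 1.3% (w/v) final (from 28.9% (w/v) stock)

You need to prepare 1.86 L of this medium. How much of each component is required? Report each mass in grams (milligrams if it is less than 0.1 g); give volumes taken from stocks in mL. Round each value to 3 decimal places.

Working volume: 1.86 L.
gellan gum: 11.6 g/L × 1.86 L = 21.576 g
tetracycline: V = C2·V2/C1 = 17.8 µg/mL × 1860 mL ÷ 10200 µg/mL = 3.246 mL
galactose: 27.3 g/L × 1.86 L = 50.778 g
yeast extract: 9.77 g/L × 1.86 L = 18.172 g
sodium lactate: V = C2·V2/C1 = 1.3% ÷ 28.9% × 1860 mL = 83.668 mL

gellan gum 21.576 g; tetracycline 3.246 mL; galactose 50.778 g; yeast extract 18.172 g; sodium lactate 83.668 mL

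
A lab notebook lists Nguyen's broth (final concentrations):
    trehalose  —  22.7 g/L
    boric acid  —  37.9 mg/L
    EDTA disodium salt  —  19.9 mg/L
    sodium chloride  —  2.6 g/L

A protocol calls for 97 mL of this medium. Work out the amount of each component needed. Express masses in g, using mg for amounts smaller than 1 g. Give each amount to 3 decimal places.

trehalose 2.202 g; boric acid 3.676 mg; EDTA disodium salt 1.930 mg; sodium chloride 252.200 mg

Target volume = 97 mL = 0.097 L.
trehalose: 22.7 g/L × 0.097 L = 2.202 g
boric acid: 37.9 mg/L × 0.097 L = 3.676 mg
EDTA disodium salt: 19.9 mg/L × 0.097 L = 1.930 mg
sodium chloride: 2.6 g/L × 0.097 L = 0.2522 g = 252.200 mg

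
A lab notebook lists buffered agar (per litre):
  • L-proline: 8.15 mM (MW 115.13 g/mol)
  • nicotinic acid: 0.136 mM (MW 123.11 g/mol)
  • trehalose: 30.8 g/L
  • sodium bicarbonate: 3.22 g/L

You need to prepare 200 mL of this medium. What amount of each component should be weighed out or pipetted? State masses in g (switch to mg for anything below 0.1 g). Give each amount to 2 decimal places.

L-proline 0.19 g; nicotinic acid 3.35 mg; trehalose 6.16 g; sodium bicarbonate 0.64 g

Target volume = 200 mL = 0.2 L.
L-proline: 8.15 mmol/L × 115.13 g/mol × 0.2 L ÷ 1000 = 0.19 g
nicotinic acid: 0.136 mmol/L × 123.11 mg/mmol × 0.2 L = 3.35 mg
trehalose: 30.8 g/L × 0.2 L = 6.16 g
sodium bicarbonate: 3.22 g/L × 0.2 L = 0.64 g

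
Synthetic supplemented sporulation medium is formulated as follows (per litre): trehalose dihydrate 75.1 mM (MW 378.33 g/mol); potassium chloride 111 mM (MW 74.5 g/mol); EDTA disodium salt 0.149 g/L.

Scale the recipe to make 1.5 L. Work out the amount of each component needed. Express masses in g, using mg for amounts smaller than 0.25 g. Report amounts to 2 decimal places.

Working volume: 1.5 L.
trehalose dihydrate: 75.1 mmol/L × 378.33 g/mol × 1.5 L ÷ 1000 = 42.62 g
potassium chloride: 111 mmol/L × 74.5 g/mol × 1.5 L ÷ 1000 = 12.40 g
EDTA disodium salt: 0.149 g/L × 1.5 L = 0.2235 g = 223.50 mg

trehalose dihydrate 42.62 g; potassium chloride 12.40 g; EDTA disodium salt 223.50 mg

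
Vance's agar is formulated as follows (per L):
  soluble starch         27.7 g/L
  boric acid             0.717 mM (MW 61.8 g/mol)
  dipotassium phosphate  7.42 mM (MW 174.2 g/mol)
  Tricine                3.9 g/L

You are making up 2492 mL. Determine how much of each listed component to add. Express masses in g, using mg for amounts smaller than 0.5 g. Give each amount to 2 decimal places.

soluble starch 69.03 g; boric acid 110.42 mg; dipotassium phosphate 3.22 g; Tricine 9.72 g

Working volume: 2492 mL = 2.492 L.
soluble starch: 27.7 g/L × 2.492 L = 69.03 g
boric acid: 0.717 mmol/L × 61.8 mg/mmol × 2.492 L = 110.42 mg
dipotassium phosphate: 7.42 mmol/L × 174.2 g/mol × 2.492 L ÷ 1000 = 3.22 g
Tricine: 3.9 g/L × 2.492 L = 9.72 g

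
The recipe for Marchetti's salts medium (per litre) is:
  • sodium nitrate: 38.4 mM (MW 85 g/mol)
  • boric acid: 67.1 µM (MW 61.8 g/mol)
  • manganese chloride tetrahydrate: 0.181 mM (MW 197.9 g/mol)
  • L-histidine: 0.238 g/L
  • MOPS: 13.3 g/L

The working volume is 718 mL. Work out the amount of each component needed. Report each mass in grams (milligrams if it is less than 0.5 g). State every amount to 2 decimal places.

sodium nitrate 2.34 g; boric acid 2.98 mg; manganese chloride tetrahydrate 25.72 mg; L-histidine 170.88 mg; MOPS 9.55 g

Working volume: 718 mL = 0.718 L.
sodium nitrate: 38.4 mmol/L × 85 g/mol × 0.718 L ÷ 1000 = 2.34 g
boric acid: 67.1 µmol/L × 61.8 g/mol × 0.718 L ÷ 1000 = 2.98 mg
manganese chloride tetrahydrate: 0.181 mmol/L × 197.9 mg/mmol × 0.718 L = 25.72 mg
L-histidine: 0.238 g/L × 0.718 L = 0.170884 g = 170.88 mg
MOPS: 13.3 g/L × 0.718 L = 9.55 g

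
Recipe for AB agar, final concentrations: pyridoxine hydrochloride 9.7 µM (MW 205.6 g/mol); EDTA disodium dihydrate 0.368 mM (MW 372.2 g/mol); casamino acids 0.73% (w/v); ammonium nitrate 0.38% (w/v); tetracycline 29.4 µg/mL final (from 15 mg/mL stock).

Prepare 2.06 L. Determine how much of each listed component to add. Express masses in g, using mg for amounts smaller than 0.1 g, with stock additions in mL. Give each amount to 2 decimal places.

Working volume: 2.06 L.
pyridoxine hydrochloride: 9.7 µmol/L × 205.6 g/mol × 2.06 L ÷ 1000 = 4.11 mg
EDTA disodium dihydrate: 0.368 mmol/L × 372.2 g/mol × 2.06 L ÷ 1000 = 0.28 g
casamino acids: 0.73 g per 100 mL × 2060 mL ÷ 100 = 15.04 g
ammonium nitrate: 0.38% w/v = 3.8 g/L → 3.8 × 2.06 L = 7.83 g
tetracycline: dilute stock: 29.4 µg/mL × 2060 mL ÷ 15000 µg/mL = 4.04 mL

pyridoxine hydrochloride 4.11 mg; EDTA disodium dihydrate 0.28 g; casamino acids 15.04 g; ammonium nitrate 7.83 g; tetracycline 4.04 mL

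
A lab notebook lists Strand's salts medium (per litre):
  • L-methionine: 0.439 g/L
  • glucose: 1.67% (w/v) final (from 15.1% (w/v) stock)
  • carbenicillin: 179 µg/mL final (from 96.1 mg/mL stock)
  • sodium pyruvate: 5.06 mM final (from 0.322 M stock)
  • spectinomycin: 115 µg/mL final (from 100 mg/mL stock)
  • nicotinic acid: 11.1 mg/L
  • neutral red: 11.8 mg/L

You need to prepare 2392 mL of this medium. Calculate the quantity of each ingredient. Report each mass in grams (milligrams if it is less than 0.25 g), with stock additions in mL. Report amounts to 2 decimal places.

L-methionine 1.05 g; glucose 264.55 mL; carbenicillin 4.46 mL; sodium pyruvate 37.59 mL; spectinomycin 2.75 mL; nicotinic acid 26.55 mg; neutral red 28.23 mg

Working volume: 2392 mL = 2.392 L.
L-methionine: 0.439 g/L × 2.392 L = 1.05 g
glucose: dilute stock: 1.67% ÷ 15.1% × 2392 mL = 264.55 mL
carbenicillin: V = C2·V2/C1 = 179 µg/mL × 2392 mL ÷ 96100 µg/mL = 4.46 mL
sodium pyruvate: C1V1 = C2V2 → 5.06 mM × 2392 mL ÷ 322 mM = 37.59 mL
spectinomycin: dilute stock: 115 µg/mL × 2392 mL ÷ 100000 µg/mL = 2.75 mL
nicotinic acid: 11.1 mg/L × 2.392 L = 26.55 mg
neutral red: 11.8 mg/L × 2.392 L = 28.23 mg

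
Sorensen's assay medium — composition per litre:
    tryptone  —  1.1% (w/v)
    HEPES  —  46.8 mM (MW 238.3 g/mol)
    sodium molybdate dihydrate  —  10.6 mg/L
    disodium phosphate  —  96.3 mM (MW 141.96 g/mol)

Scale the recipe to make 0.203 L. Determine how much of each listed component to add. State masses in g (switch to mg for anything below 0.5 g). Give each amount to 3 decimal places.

tryptone 2.233 g; HEPES 2.264 g; sodium molybdate dihydrate 2.152 mg; disodium phosphate 2.775 g

Working volume: 0.203 L.
tryptone: 1.1% w/v = 11 g/L → 11 × 0.203 L = 2.233 g
HEPES: 46.8 mmol/L × 238.3 g/mol × 0.203 L ÷ 1000 = 2.264 g
sodium molybdate dihydrate: 10.6 mg/L × 0.203 L = 2.152 mg
disodium phosphate: 96.3 mmol/L × 141.96 g/mol × 0.203 L ÷ 1000 = 2.775 g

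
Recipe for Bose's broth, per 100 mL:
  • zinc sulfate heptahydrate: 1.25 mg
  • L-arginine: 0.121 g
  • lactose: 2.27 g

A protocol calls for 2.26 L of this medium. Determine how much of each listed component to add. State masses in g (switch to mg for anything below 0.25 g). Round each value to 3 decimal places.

zinc sulfate heptahydrate 28.250 mg; L-arginine 2.735 g; lactose 51.302 g

Scale factor = 2260 mL / 100 mL = 22.6.
zinc sulfate heptahydrate: 1.25 mg × (2260 mL / 100 mL) = 28.250 mg
L-arginine: 0.121 g × (2260 mL / 100 mL) = 2.735 g
lactose: 2.27 g × (2260 mL / 100 mL) = 51.302 g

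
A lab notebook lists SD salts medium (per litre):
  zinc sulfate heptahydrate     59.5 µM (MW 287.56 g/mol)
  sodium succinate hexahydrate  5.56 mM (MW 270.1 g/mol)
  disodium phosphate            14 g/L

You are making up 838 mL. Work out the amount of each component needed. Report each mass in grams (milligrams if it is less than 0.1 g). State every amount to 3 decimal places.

zinc sulfate heptahydrate 14.338 mg; sodium succinate hexahydrate 1.258 g; disodium phosphate 11.732 g

Working volume: 838 mL = 0.838 L.
zinc sulfate heptahydrate: 59.5 µmol/L × 287.56 g/mol × 0.838 L ÷ 1000 = 14.338 mg
sodium succinate hexahydrate: 5.56 mmol/L × 270.1 g/mol × 0.838 L ÷ 1000 = 1.258 g
disodium phosphate: 14 g/L × 0.838 L = 11.732 g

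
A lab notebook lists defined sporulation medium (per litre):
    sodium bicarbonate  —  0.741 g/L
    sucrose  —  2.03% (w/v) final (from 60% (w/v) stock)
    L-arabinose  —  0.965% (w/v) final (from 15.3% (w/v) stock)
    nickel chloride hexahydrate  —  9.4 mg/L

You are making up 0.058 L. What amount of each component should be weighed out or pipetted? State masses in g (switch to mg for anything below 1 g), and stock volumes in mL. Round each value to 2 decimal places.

sodium bicarbonate 42.98 mg; sucrose 1.96 mL; L-arabinose 3.66 mL; nickel chloride hexahydrate 0.55 mg

Working volume: 0.058 L.
sodium bicarbonate: 0.741 g/L × 0.058 L = 0.042978 g = 42.98 mg
sucrose: V = C2·V2/C1 = 2.03% ÷ 60% × 58 mL = 1.96 mL
L-arabinose: V = C2·V2/C1 = 0.965% ÷ 15.3% × 58 mL = 3.66 mL
nickel chloride hexahydrate: 9.4 mg/L × 0.058 L = 0.55 mg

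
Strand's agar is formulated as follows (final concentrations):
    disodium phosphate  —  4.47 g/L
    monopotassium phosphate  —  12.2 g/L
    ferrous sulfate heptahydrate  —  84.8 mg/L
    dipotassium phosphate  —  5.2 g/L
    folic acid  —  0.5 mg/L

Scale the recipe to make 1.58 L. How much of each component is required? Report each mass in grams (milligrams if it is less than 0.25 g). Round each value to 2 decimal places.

disodium phosphate 7.06 g; monopotassium phosphate 19.28 g; ferrous sulfate heptahydrate 133.98 mg; dipotassium phosphate 8.22 g; folic acid 0.79 mg

Working volume: 1.58 L.
disodium phosphate: 4.47 g/L × 1.58 L = 7.06 g
monopotassium phosphate: 12.2 g/L × 1.58 L = 19.28 g
ferrous sulfate heptahydrate: 84.8 mg/L × 1.58 L = 133.98 mg
dipotassium phosphate: 5.2 g/L × 1.58 L = 8.22 g
folic acid: 0.5 mg/L × 1.58 L = 0.79 mg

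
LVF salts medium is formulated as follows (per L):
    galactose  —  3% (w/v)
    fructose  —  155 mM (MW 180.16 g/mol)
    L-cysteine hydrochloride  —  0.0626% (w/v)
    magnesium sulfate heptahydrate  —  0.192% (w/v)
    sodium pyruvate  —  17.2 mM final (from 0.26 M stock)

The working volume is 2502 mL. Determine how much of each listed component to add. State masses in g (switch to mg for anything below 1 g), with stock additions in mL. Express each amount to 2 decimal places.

galactose 75.06 g; fructose 69.87 g; L-cysteine hydrochloride 1.57 g; magnesium sulfate heptahydrate 4.80 g; sodium pyruvate 165.52 mL

Scale factor relative to 1 L: 2.502.
galactose: 3% w/v = 30 g/L → 30 × 2.502 L = 75.06 g
fructose: 155 mmol/L × 180.16 g/mol × 2.502 L ÷ 1000 = 69.87 g
L-cysteine hydrochloride: 0.0626% w/v = 0.626 g/L → 0.626 × 2.502 L = 1.57 g
magnesium sulfate heptahydrate: 0.192 g per 100 mL × 2502 mL ÷ 100 = 4.80 g
sodium pyruvate: V = C2·V2/C1 = 17.2 mM × 2502 mL ÷ 260 mM = 165.52 mL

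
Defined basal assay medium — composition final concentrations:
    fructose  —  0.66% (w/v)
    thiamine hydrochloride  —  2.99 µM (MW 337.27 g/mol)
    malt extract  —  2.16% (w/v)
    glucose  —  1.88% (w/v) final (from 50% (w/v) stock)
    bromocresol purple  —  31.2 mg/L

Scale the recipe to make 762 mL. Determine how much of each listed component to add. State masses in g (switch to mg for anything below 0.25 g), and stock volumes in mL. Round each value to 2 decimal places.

Target volume = 762 mL = 0.762 L.
fructose: 0.66 g per 100 mL × 762 mL ÷ 100 = 5.03 g
thiamine hydrochloride: 2.99 µmol/L × 337.27 g/mol × 0.762 L ÷ 1000 = 0.77 mg
malt extract: 2.16 g per 100 mL × 762 mL ÷ 100 = 16.46 g
glucose: C1V1 = C2V2 → 1.88% ÷ 50% × 762 mL = 28.65 mL
bromocresol purple: 31.2 mg/L × 0.762 L = 23.77 mg

fructose 5.03 g; thiamine hydrochloride 0.77 mg; malt extract 16.46 g; glucose 28.65 mL; bromocresol purple 23.77 mg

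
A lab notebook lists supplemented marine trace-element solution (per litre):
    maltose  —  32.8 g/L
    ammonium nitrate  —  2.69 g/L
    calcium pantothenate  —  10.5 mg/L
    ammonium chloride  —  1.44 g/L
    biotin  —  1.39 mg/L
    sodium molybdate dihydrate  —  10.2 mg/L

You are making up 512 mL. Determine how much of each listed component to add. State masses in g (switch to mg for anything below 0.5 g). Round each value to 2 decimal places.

Scale factor relative to 1 L: 0.512.
maltose: 32.8 g/L × 0.512 L = 16.79 g
ammonium nitrate: 2.69 g/L × 0.512 L = 1.38 g
calcium pantothenate: 10.5 mg/L × 0.512 L = 5.38 mg
ammonium chloride: 1.44 g/L × 0.512 L = 0.74 g
biotin: 1.39 mg/L × 0.512 L = 0.71 mg
sodium molybdate dihydrate: 10.2 mg/L × 0.512 L = 5.22 mg

maltose 16.79 g; ammonium nitrate 1.38 g; calcium pantothenate 5.38 mg; ammonium chloride 0.74 g; biotin 0.71 mg; sodium molybdate dihydrate 5.22 mg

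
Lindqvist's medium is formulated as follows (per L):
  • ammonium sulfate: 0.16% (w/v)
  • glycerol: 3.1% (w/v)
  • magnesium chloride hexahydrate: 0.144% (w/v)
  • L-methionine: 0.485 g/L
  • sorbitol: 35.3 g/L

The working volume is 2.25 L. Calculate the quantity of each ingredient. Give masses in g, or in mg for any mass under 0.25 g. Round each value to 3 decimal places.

Working volume: 2.25 L.
ammonium sulfate: 0.16% w/v = 1.6 g/L → 1.6 × 2.25 L = 3.600 g
glycerol: 3.1% w/v = 31 g/L → 31 × 2.25 L = 69.750 g
magnesium chloride hexahydrate: 0.144% w/v = 1.44 g/L → 1.44 × 2.25 L = 3.240 g
L-methionine: 0.485 g/L × 2.25 L = 1.091 g
sorbitol: 35.3 g/L × 2.25 L = 79.425 g

ammonium sulfate 3.600 g; glycerol 69.750 g; magnesium chloride hexahydrate 3.240 g; L-methionine 1.091 g; sorbitol 79.425 g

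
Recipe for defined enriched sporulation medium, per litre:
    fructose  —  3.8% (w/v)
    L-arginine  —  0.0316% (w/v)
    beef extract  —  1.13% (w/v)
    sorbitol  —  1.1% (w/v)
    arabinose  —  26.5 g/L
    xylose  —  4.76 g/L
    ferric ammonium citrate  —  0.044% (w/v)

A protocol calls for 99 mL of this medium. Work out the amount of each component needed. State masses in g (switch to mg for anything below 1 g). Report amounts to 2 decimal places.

fructose 3.76 g; L-arginine 31.28 mg; beef extract 1.12 g; sorbitol 1.09 g; arabinose 2.62 g; xylose 471.24 mg; ferric ammonium citrate 43.56 mg

Scale factor relative to 1 L: 0.099.
fructose: 3.8 g per 100 mL × 99 mL ÷ 100 = 3.76 g
L-arginine: 0.0316 g per 100 mL × 99 mL ÷ 100 = 0.031284 g = 31.28 mg
beef extract: 1.13% w/v = 11.3 g/L → 11.3 × 0.099 L = 1.12 g
sorbitol: 1.1% w/v = 11 g/L → 11 × 0.099 L = 1.09 g
arabinose: 26.5 g/L × 0.099 L = 2.62 g
xylose: 4.76 g/L × 0.099 L = 0.47124 g = 471.24 mg
ferric ammonium citrate: 0.044 g per 100 mL × 99 mL ÷ 100 = 0.04356 g = 43.56 mg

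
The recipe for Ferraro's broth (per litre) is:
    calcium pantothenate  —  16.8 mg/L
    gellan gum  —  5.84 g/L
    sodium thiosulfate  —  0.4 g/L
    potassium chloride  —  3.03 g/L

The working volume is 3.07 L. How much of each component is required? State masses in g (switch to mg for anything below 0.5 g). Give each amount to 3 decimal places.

calcium pantothenate 51.576 mg; gellan gum 17.929 g; sodium thiosulfate 1.228 g; potassium chloride 9.302 g

Scale factor relative to 1 L: 3.07.
calcium pantothenate: 16.8 mg/L × 3.07 L = 51.576 mg
gellan gum: 5.84 g/L × 3.07 L = 17.929 g
sodium thiosulfate: 0.4 g/L × 3.07 L = 1.228 g
potassium chloride: 3.03 g/L × 3.07 L = 9.302 g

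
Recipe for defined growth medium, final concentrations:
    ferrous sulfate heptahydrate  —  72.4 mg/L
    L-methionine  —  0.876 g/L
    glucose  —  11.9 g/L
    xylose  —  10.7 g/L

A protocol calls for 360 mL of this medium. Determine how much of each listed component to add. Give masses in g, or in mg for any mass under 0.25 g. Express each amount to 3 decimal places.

ferrous sulfate heptahydrate 26.064 mg; L-methionine 0.315 g; glucose 4.284 g; xylose 3.852 g

Scale factor relative to 1 L: 0.36.
ferrous sulfate heptahydrate: 72.4 mg/L × 0.36 L = 26.064 mg
L-methionine: 0.876 g/L × 0.36 L = 0.315 g
glucose: 11.9 g/L × 0.36 L = 4.284 g
xylose: 10.7 g/L × 0.36 L = 3.852 g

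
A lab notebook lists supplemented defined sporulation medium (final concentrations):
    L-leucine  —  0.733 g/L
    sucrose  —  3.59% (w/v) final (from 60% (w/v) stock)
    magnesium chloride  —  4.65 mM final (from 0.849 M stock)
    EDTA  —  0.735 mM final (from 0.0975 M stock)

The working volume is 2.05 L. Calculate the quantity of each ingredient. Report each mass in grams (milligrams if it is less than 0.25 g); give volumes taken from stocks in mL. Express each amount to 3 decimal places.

L-leucine 1.503 g; sucrose 122.658 mL; magnesium chloride 11.228 mL; EDTA 15.454 mL

Scale factor relative to 1 L: 2.05.
L-leucine: 0.733 g/L × 2.05 L = 1.503 g
sucrose: dilute stock: 3.59% ÷ 60% × 2050 mL = 122.658 mL
magnesium chloride: dilute stock: 4.65 mM × 2050 mL ÷ 849 mM = 11.228 mL
EDTA: V = C2·V2/C1 = 0.735 mM × 2050 mL ÷ 97.5 mM = 15.454 mL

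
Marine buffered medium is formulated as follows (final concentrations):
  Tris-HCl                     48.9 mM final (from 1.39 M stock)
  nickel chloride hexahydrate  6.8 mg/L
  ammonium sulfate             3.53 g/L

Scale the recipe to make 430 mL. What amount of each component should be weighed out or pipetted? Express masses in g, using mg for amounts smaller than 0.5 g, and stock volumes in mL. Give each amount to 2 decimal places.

Tris-HCl 15.13 mL; nickel chloride hexahydrate 2.92 mg; ammonium sulfate 1.52 g

Scale factor relative to 1 L: 0.43.
Tris-HCl: C1V1 = C2V2 → 48.9 mM × 430 mL ÷ 1390 mM = 15.13 mL
nickel chloride hexahydrate: 6.8 mg/L × 0.43 L = 2.92 mg
ammonium sulfate: 3.53 g/L × 0.43 L = 1.52 g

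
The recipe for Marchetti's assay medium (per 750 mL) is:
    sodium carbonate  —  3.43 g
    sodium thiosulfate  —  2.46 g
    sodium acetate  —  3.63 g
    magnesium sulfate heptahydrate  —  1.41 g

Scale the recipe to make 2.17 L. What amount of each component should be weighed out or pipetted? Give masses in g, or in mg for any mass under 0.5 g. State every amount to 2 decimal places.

sodium carbonate 9.92 g; sodium thiosulfate 7.12 g; sodium acetate 10.50 g; magnesium sulfate heptahydrate 4.08 g

Scale factor = 2170 mL / 750 mL = 2.89333.
sodium carbonate: 3.43 g × (2170 mL / 750 mL) = 9.92 g
sodium thiosulfate: 2.46 g × (2170 mL / 750 mL) = 7.12 g
sodium acetate: 3.63 g × (2170 mL / 750 mL) = 10.50 g
magnesium sulfate heptahydrate: 1.41 g × (2170 mL / 750 mL) = 4.08 g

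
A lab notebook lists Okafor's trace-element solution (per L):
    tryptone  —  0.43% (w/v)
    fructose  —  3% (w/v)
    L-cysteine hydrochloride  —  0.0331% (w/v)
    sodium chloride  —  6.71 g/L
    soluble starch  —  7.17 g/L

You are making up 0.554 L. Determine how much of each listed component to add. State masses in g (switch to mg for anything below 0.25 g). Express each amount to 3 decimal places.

Working volume: 0.554 L.
tryptone: 0.43 g per 100 mL × 554 mL ÷ 100 = 2.382 g
fructose: 3 g per 100 mL × 554 mL ÷ 100 = 16.620 g
L-cysteine hydrochloride: 0.0331% w/v = 0.331 g/L → 0.331 × 0.554 L = 0.183374 g = 183.374 mg
sodium chloride: 6.71 g/L × 0.554 L = 3.717 g
soluble starch: 7.17 g/L × 0.554 L = 3.972 g

tryptone 2.382 g; fructose 16.620 g; L-cysteine hydrochloride 183.374 mg; sodium chloride 3.717 g; soluble starch 3.972 g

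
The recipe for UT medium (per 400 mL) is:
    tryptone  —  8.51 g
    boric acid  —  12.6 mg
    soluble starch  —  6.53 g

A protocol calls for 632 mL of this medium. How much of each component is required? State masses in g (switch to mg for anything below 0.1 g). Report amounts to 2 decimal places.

tryptone 13.45 g; boric acid 19.91 mg; soluble starch 10.32 g

Ratio of target to recipe volume: 632 / 400 = 1.58.
tryptone: 8.51 g × (632 mL / 400 mL) = 13.45 g
boric acid: 12.6 mg × (632 mL / 400 mL) = 19.91 mg
soluble starch: 6.53 g × (632 mL / 400 mL) = 10.32 g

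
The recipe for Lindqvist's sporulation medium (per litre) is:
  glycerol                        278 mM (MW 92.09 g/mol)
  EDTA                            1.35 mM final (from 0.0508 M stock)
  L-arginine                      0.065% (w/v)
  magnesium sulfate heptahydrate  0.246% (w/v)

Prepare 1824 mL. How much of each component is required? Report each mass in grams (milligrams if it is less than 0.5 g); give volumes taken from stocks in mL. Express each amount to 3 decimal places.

Working volume: 1824 mL = 1.824 L.
glycerol: 278 mmol/L × 92.09 g/mol × 1.824 L ÷ 1000 = 46.696 g
EDTA: C1V1 = C2V2 → 1.35 mM × 1824 mL ÷ 50.8 mM = 48.472 mL
L-arginine: 0.065% w/v = 0.65 g/L → 0.65 × 1.824 L = 1.186 g
magnesium sulfate heptahydrate: 0.246% w/v = 2.46 g/L → 2.46 × 1.824 L = 4.487 g

glycerol 46.696 g; EDTA 48.472 mL; L-arginine 1.186 g; magnesium sulfate heptahydrate 4.487 g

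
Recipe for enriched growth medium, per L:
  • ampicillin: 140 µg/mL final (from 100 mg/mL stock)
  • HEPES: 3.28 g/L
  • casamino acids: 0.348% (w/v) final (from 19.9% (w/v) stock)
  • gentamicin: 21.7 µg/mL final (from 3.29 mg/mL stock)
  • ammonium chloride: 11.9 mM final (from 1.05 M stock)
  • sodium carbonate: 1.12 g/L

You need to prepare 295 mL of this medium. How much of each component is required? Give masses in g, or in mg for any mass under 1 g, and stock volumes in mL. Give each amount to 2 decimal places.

Scale factor relative to 1 L: 0.295.
ampicillin: C1V1 = C2V2 → 140 µg/mL × 295 mL ÷ 100000 µg/mL = 0.41 mL
HEPES: 3.28 g/L × 0.295 L = 0.9676 g = 967.60 mg
casamino acids: V = C2·V2/C1 = 0.348% ÷ 19.9% × 295 mL = 5.16 mL
gentamicin: dilute stock: 21.7 µg/mL × 295 mL ÷ 3290 µg/mL = 1.95 mL
ammonium chloride: C1V1 = C2V2 → 11.9 mM × 295 mL ÷ 1050 mM = 3.34 mL
sodium carbonate: 1.12 g/L × 0.295 L = 0.3304 g = 330.40 mg

ampicillin 0.41 mL; HEPES 967.60 mg; casamino acids 5.16 mL; gentamicin 1.95 mL; ammonium chloride 3.34 mL; sodium carbonate 330.40 mg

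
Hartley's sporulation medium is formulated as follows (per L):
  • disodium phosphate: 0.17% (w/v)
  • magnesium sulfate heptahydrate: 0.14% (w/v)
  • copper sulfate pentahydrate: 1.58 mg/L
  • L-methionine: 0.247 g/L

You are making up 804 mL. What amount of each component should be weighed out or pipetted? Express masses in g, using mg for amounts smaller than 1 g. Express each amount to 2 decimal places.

Scale factor relative to 1 L: 0.804.
disodium phosphate: 0.17 g per 100 mL × 804 mL ÷ 100 = 1.37 g
magnesium sulfate heptahydrate: 0.14% w/v = 1.4 g/L → 1.4 × 0.804 L = 1.13 g
copper sulfate pentahydrate: 1.58 mg/L × 0.804 L = 1.27 mg
L-methionine: 0.247 g/L × 0.804 L = 0.198588 g = 198.59 mg

disodium phosphate 1.37 g; magnesium sulfate heptahydrate 1.13 g; copper sulfate pentahydrate 1.27 mg; L-methionine 198.59 mg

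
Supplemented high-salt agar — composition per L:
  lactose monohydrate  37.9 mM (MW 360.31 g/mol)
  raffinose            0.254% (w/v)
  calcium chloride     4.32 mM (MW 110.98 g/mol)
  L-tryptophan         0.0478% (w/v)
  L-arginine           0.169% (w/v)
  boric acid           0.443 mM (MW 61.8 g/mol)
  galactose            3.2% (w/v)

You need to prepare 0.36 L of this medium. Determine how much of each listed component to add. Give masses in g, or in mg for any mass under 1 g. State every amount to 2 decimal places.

lactose monohydrate 4.92 g; raffinose 914.40 mg; calcium chloride 172.60 mg; L-tryptophan 172.08 mg; L-arginine 608.40 mg; boric acid 9.86 mg; galactose 11.52 g

Scale factor relative to 1 L: 0.36.
lactose monohydrate: 37.9 mmol/L × 360.31 g/mol × 0.36 L ÷ 1000 = 4.92 g
raffinose: 0.254 g per 100 mL × 360 mL ÷ 100 = 0.9144 g = 914.40 mg
calcium chloride: 4.32 mmol/L × 110.98 mg/mmol × 0.36 L = 172.60 mg
L-tryptophan: 0.0478% w/v = 0.478 g/L → 0.478 × 0.36 L = 0.17208 g = 172.08 mg
L-arginine: 0.169% w/v = 1.69 g/L → 1.69 × 0.36 L = 0.6084 g = 608.40 mg
boric acid: 0.443 mmol/L × 61.8 mg/mmol × 0.36 L = 9.86 mg
galactose: 3.2% w/v = 32 g/L → 32 × 0.36 L = 11.52 g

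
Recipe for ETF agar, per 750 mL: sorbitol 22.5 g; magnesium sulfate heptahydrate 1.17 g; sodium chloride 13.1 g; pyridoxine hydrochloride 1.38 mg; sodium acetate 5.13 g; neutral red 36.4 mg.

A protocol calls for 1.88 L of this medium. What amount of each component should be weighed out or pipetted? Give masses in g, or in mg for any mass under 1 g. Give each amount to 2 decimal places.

Scale factor = 1880 mL / 750 mL = 2.50667.
sorbitol: 22.5 g × (1880 mL / 750 mL) = 56.40 g
magnesium sulfate heptahydrate: 1.17 g × (1880 mL / 750 mL) = 2.93 g
sodium chloride: 13.1 g × (1880 mL / 750 mL) = 32.84 g
pyridoxine hydrochloride: 1.38 mg × (1880 mL / 750 mL) = 3.46 mg
sodium acetate: 5.13 g × (1880 mL / 750 mL) = 12.86 g
neutral red: 36.4 mg × (1880 mL / 750 mL) = 91.24 mg

sorbitol 56.40 g; magnesium sulfate heptahydrate 2.93 g; sodium chloride 32.84 g; pyridoxine hydrochloride 3.46 mg; sodium acetate 12.86 g; neutral red 91.24 mg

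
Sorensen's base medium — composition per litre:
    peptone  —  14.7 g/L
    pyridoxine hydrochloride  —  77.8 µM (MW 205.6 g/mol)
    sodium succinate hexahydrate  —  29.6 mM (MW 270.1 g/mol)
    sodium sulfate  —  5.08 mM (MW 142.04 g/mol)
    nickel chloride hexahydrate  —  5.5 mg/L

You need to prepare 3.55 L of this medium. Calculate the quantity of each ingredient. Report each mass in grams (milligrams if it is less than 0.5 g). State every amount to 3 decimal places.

peptone 52.185 g; pyridoxine hydrochloride 56.785 mg; sodium succinate hexahydrate 28.382 g; sodium sulfate 2.562 g; nickel chloride hexahydrate 19.525 mg

Scale factor relative to 1 L: 3.55.
peptone: 14.7 g/L × 3.55 L = 52.185 g
pyridoxine hydrochloride: 77.8 µmol/L × 205.6 g/mol × 3.55 L ÷ 1000 = 56.785 mg
sodium succinate hexahydrate: 29.6 mmol/L × 270.1 g/mol × 3.55 L ÷ 1000 = 28.382 g
sodium sulfate: 5.08 mmol/L × 142.04 g/mol × 3.55 L ÷ 1000 = 2.562 g
nickel chloride hexahydrate: 5.5 mg/L × 3.55 L = 19.525 mg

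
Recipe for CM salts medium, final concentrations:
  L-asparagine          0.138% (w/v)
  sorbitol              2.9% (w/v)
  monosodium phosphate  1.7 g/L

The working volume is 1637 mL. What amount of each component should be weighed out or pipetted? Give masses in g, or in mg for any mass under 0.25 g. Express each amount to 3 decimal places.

L-asparagine 2.259 g; sorbitol 47.473 g; monosodium phosphate 2.783 g

Working volume: 1637 mL = 1.637 L.
L-asparagine: 0.138 g per 100 mL × 1637 mL ÷ 100 = 2.259 g
sorbitol: 2.9 g per 100 mL × 1637 mL ÷ 100 = 47.473 g
monosodium phosphate: 1.7 g/L × 1.637 L = 2.783 g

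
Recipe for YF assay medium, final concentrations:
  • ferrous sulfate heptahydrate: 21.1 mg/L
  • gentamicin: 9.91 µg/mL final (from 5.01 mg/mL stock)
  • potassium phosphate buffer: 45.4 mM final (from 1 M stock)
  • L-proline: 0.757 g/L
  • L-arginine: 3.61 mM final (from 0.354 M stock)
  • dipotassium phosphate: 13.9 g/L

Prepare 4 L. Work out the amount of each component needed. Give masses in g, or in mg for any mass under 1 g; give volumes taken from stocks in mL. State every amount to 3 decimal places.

ferrous sulfate heptahydrate 84.400 mg; gentamicin 7.912 mL; potassium phosphate buffer 181.600 mL; L-proline 3.028 g; L-arginine 40.791 mL; dipotassium phosphate 55.600 g

Working volume: 4 L.
ferrous sulfate heptahydrate: 21.1 mg/L × 4 L = 84.400 mg
gentamicin: C1V1 = C2V2 → 9.91 µg/mL × 4000 mL ÷ 5010 µg/mL = 7.912 mL
potassium phosphate buffer: C1V1 = C2V2 → 45.4 mM × 4000 mL ÷ 1000 mM = 181.600 mL
L-proline: 0.757 g/L × 4 L = 3.028 g
L-arginine: V = C2·V2/C1 = 3.61 mM × 4000 mL ÷ 354 mM = 40.791 mL
dipotassium phosphate: 13.9 g/L × 4 L = 55.600 g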